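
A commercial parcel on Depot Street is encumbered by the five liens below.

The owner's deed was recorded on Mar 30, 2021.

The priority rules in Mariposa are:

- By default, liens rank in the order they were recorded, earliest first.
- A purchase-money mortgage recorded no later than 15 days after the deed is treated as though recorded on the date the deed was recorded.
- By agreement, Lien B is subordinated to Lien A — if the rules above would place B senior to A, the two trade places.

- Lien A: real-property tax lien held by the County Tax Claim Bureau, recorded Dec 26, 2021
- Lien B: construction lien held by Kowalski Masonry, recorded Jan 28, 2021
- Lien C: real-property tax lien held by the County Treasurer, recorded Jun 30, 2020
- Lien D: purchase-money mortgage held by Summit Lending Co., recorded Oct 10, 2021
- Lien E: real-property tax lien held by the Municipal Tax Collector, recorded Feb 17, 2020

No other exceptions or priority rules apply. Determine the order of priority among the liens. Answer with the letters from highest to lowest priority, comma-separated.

E, C, A, D, B

Adjusting effective dates: D was recorded 194 days after the deed — beyond 15 days — so no relation-back applies.
Sorted by effective date: E (Feb 17, 2020), C (Jun 30, 2020), B (Jan 28, 2021), D (Oct 10, 2021), A (Dec 26, 2021).
B is senior to A before the subordination, so the two trade places.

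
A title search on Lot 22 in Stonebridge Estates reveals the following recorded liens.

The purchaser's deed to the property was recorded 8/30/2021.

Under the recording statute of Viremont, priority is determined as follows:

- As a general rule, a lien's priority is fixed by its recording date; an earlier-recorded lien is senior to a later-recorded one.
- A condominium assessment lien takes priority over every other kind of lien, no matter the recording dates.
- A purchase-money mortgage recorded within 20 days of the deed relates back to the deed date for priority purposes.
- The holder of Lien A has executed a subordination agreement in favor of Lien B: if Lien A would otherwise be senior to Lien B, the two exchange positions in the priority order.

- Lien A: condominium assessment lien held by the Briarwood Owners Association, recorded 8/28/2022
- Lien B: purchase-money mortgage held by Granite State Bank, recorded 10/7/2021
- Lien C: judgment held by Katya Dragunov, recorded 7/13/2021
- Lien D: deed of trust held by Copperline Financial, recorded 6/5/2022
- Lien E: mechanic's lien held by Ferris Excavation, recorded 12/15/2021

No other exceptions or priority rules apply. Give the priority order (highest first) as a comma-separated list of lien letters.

First, effective dates: B was recorded 38 days after the deed — beyond 20 days — so no relation-back applies.
As a condominium assessment lien, A is senior to every other lien.
Ordering the rest by effective date: C (7/13/2021), B (10/7/2021), E (12/15/2021), D (6/5/2022).
Because A would otherwise rank above B, the subordination swaps them.

B, C, A, E, D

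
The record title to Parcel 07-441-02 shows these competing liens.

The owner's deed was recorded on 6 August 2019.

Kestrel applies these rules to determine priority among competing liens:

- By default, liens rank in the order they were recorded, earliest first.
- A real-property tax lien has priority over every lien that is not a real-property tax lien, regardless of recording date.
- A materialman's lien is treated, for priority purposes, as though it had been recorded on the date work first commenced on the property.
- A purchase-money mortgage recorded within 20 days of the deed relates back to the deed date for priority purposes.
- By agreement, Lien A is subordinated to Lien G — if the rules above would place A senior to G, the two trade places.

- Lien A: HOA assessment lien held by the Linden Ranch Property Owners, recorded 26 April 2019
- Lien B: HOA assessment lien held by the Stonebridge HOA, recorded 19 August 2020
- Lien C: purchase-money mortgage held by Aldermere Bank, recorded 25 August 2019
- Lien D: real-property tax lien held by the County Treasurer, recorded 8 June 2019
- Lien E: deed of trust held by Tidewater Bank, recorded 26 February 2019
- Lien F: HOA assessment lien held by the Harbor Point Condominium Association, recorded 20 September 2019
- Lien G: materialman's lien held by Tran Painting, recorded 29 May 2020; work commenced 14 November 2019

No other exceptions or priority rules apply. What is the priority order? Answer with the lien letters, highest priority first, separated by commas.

D, E, G, C, F, A, B

Adjusting effective dates: C relates back to the deed date 6 August 2019; G relates back to 14 November 2019 (work commenced).
D is a real-property tax lien, so it outranks all other liens regardless of date.
Among the remaining liens, by effective date: E (26 February 2019), A (26 April 2019), C (6 August 2019), F (20 September 2019), G (14 November 2019), B (19 August 2020).
A is senior to G before the subordination, so the two trade places.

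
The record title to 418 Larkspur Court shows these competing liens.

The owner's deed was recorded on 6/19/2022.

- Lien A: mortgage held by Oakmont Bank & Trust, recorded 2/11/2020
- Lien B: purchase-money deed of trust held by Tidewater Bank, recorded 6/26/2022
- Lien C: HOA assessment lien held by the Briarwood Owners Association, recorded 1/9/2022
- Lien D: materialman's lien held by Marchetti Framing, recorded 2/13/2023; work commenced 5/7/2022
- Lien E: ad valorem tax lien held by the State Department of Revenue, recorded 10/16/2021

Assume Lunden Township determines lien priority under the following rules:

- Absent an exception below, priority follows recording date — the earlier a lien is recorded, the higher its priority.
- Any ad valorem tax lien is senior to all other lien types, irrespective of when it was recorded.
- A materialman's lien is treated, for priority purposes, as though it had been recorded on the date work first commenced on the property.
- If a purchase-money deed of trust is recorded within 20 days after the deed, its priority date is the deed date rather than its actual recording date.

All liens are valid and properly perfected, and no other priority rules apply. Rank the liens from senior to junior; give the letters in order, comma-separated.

First, effective dates: B relates back to the deed date 6/19/2022; D's effective date is 5/7/2022, when work began.
E is an ad valorem tax lien and takes priority over every other lien.
Ordering the rest by effective date: A (2/11/2020), C (1/9/2022), D (5/7/2022), B (6/19/2022).

E, A, C, D, B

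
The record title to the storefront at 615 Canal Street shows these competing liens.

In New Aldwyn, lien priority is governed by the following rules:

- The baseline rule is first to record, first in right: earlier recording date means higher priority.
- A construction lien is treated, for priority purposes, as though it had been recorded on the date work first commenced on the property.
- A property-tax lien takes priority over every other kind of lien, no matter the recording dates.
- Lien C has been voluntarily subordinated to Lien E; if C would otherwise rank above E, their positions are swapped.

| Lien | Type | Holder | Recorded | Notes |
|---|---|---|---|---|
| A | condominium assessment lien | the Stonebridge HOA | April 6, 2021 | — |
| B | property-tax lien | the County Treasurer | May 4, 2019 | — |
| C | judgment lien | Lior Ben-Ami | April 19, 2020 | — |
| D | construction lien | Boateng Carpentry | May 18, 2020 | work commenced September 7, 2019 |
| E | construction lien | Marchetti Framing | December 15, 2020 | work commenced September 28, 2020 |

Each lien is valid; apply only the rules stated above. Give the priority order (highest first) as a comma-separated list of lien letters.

Adjusting effective dates: D's effective date is September 7, 2019, when work began; E's effective date is September 28, 2020, when work began.
B is a property-tax lien and takes priority over every other lien.
Among the remaining liens, by effective date: D (September 7, 2019), C (April 19, 2020), E (September 28, 2020), A (April 6, 2021).
C is senior to E before the subordination, so the two trade places.

B, D, E, C, A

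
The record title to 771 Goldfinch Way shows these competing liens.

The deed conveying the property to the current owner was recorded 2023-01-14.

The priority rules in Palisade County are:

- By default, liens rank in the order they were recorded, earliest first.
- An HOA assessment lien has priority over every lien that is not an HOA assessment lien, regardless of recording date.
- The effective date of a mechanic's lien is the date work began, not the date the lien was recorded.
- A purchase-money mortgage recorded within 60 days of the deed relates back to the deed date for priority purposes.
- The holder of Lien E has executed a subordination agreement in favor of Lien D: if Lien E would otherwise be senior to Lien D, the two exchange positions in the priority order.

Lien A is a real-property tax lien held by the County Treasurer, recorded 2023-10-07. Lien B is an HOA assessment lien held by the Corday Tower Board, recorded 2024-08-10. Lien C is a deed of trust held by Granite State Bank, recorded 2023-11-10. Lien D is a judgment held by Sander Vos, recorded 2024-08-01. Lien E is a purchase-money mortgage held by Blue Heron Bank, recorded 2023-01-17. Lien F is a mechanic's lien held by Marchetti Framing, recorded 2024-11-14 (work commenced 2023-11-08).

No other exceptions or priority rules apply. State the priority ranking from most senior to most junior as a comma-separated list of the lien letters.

B, D, A, F, C, E

First, effective dates: E's effective date is the deed date, 2023-01-14; F relates back to 2023-11-08 (work commenced).
B is an HOA assessment lien, so it outranks all other liens regardless of date.
Ordering the rest by effective date: E (2023-01-14), A (2023-10-07), F (2023-11-08), C (2023-11-10), D (2024-08-01).
E is senior to D before the subordination, so the two trade places.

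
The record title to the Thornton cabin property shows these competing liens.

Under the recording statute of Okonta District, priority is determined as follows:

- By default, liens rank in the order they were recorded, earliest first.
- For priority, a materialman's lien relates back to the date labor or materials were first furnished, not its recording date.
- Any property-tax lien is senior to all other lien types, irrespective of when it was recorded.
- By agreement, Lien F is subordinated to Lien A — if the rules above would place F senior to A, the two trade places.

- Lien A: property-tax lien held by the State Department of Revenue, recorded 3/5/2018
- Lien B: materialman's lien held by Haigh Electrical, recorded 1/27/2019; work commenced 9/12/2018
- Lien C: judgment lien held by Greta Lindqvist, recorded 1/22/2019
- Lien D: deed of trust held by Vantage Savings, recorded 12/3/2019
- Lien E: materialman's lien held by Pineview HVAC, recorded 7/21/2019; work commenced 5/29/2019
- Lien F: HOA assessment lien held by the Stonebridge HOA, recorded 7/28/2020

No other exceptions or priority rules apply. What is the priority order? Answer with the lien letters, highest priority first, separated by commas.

Effective dates after the stated exceptions: B is treated as recorded 9/12/2018, the work-commencement date; E is treated as recorded 5/29/2019, the work-commencement date.
A is a property-tax lien, so it outranks all other liens regardless of date.
The other liens, earliest effective date first: B (9/12/2018), C (1/22/2019), E (5/29/2019), D (12/3/2019), F (7/28/2020).
F is already junior to A, so the subordination agreement changes nothing.

A, B, C, E, D, F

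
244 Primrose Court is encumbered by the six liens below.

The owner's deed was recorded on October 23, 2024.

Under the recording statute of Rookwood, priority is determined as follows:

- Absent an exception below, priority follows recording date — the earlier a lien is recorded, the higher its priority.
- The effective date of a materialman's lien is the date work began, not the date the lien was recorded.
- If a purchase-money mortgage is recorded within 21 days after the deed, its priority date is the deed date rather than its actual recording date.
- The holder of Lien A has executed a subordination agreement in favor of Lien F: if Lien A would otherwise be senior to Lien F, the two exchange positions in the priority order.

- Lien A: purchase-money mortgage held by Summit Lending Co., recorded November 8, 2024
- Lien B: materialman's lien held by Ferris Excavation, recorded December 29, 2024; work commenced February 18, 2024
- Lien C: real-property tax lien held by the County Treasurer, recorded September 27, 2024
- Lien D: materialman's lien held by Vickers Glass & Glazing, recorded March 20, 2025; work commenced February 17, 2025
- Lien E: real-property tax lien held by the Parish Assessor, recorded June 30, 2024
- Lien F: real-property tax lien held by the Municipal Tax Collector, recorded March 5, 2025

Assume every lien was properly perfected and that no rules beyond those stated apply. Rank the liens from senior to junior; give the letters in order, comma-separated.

Effective dates after the stated exceptions: A's effective date is the deed date, October 23, 2024; B relates back to February 18, 2024 (work commenced); D's effective date is February 17, 2025, when work began.
By effective date, earliest first: B (February 18, 2024), E (June 30, 2024), C (September 27, 2024), A (October 23, 2024), D (February 17, 2025), F (March 5, 2025).
Because A would otherwise rank above F, the subordination swaps them.

B, E, C, F, D, A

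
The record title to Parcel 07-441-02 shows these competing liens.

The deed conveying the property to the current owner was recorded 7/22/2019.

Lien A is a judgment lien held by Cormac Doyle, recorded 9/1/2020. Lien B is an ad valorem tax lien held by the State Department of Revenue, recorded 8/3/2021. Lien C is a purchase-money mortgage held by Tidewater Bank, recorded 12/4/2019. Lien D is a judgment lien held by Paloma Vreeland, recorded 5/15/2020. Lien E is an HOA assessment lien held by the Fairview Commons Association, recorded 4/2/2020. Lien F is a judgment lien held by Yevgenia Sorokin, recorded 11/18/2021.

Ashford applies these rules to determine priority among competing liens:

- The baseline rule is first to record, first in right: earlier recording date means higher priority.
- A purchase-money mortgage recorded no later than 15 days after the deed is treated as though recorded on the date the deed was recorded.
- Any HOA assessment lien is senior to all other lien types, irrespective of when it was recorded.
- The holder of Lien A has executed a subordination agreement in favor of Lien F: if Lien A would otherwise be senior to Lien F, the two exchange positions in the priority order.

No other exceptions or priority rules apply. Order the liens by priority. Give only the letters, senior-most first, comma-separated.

E, C, D, F, B, A

Effective dates after the stated exceptions: C was recorded 135 days after the deed — beyond 15 days — so no relation-back applies.
E is an HOA assessment lien, so it outranks all other liens regardless of date.
Among the remaining liens, by effective date: C (12/4/2019), D (5/15/2020), A (9/1/2020), B (8/3/2021), F (11/18/2021).
A would otherwise be senior to F, so under the subordination agreement A and F exchange positions.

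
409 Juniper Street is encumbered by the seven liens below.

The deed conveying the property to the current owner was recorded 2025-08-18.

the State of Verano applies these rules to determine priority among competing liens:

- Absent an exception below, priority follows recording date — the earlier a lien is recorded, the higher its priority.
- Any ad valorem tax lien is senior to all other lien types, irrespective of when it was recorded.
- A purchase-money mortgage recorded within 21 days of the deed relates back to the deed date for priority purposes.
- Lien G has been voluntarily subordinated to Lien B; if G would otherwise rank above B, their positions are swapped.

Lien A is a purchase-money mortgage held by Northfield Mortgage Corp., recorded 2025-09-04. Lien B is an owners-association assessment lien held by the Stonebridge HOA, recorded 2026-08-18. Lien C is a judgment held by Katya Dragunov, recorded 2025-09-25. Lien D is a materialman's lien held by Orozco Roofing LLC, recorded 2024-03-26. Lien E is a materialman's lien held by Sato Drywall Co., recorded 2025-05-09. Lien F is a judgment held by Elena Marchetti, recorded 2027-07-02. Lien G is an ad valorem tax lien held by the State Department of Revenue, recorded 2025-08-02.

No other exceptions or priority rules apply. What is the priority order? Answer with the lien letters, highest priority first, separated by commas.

B, D, E, A, C, G, F

Adjusting effective dates: A was recorded within the 21-day window, so its effective date is the deed date 2025-08-18.
G is an ad valorem tax lien and takes priority over every other lien.
The other liens, earliest effective date first: D (2024-03-26), E (2025-05-09), A (2025-08-18), C (2025-09-25), B (2026-08-18), F (2027-07-02).
Because G would otherwise rank above B, the subordination swaps them.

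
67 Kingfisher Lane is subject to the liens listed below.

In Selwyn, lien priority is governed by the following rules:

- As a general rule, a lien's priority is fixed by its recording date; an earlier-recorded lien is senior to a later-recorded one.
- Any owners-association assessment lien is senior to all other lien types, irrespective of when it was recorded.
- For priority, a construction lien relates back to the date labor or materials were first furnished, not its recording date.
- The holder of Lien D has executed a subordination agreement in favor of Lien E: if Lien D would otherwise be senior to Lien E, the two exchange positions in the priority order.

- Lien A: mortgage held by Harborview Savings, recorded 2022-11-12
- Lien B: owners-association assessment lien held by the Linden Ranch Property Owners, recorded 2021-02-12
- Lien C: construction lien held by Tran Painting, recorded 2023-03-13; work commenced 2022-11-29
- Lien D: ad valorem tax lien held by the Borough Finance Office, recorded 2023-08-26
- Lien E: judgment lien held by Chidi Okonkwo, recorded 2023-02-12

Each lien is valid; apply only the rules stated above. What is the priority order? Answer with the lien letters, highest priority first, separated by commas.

First, effective dates: C is treated as recorded 2022-11-29, the work-commencement date.
B, as an owners-association assessment lien, has superpriority and ranks first.
Remaining liens by effective date: A (2022-11-12), C (2022-11-29), E (2023-02-12), D (2023-08-26).
D is already junior to E, so the subordination agreement changes nothing.

B, A, C, E, D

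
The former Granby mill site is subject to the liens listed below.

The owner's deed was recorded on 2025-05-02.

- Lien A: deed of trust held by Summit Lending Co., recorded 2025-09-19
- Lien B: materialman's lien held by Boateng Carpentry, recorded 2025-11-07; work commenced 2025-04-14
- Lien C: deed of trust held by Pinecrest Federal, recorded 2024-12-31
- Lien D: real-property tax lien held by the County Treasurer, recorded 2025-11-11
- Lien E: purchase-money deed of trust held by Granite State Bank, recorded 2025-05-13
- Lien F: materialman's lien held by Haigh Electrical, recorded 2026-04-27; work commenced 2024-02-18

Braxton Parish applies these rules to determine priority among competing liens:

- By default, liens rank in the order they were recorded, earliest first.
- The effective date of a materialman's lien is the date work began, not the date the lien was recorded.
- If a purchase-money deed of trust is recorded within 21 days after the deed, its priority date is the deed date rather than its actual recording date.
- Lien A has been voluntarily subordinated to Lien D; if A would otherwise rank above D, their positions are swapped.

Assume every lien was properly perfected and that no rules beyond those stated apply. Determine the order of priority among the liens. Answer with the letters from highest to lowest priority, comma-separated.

F, C, B, E, D, A

Effective dates: B is treated as recorded 2025-04-14, the work-commencement date; E was recorded within the 21-day window, so its effective date is the deed date 2025-05-02; F's effective date is 2024-02-18, when work began.
Ordering by effective date: F (2024-02-18), C (2024-12-31), B (2025-04-14), E (2025-05-02), A (2025-09-19), D (2025-11-11).
The subordination applies — A was senior to D — so A and D swap.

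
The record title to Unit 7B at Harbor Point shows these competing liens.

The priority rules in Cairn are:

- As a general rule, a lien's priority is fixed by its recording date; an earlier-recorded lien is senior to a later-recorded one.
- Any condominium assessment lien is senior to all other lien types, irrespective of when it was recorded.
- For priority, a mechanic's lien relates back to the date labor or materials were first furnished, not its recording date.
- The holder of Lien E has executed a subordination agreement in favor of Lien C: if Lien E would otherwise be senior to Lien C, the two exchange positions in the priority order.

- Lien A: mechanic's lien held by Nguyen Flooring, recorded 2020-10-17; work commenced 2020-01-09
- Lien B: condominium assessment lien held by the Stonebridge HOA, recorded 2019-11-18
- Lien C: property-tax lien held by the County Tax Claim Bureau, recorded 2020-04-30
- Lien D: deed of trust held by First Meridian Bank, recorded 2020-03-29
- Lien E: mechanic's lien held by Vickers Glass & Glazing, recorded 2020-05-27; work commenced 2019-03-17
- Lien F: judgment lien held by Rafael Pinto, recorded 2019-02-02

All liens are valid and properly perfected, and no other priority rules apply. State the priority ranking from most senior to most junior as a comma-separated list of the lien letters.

B, F, C, A, D, E

Effective dates: A relates back to 2020-01-09 (work commenced); E is treated as recorded 2019-03-17, the work-commencement date.
B is a condominium assessment lien and takes priority over every other lien.
The other liens, earliest effective date first: F (2019-02-02), E (2019-03-17), A (2020-01-09), D (2020-03-29), C (2020-04-30).
Because E would otherwise rank above C, the subordination swaps them.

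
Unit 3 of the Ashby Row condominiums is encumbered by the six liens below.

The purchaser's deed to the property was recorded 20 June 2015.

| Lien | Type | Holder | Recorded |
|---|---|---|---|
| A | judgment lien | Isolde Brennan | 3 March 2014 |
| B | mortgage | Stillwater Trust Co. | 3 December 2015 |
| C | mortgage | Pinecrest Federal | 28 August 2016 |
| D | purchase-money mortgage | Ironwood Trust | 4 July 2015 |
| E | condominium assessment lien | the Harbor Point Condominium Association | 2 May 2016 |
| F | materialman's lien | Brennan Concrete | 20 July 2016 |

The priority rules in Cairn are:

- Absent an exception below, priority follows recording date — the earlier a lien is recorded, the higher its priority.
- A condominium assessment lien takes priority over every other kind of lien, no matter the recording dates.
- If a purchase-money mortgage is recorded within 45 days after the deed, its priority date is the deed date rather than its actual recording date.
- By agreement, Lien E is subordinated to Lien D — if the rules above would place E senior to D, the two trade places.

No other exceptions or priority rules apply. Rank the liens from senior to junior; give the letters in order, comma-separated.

First, effective dates: D's effective date is the deed date, 20 June 2015.
E is a condominium assessment lien and takes priority over every other lien.
The other liens, earliest effective date first: A (3 March 2014), D (20 June 2015), B (3 December 2015), F (20 July 2016), C (28 August 2016).
The subordination applies — E was senior to D — so E and D swap.

D, A, E, B, F, C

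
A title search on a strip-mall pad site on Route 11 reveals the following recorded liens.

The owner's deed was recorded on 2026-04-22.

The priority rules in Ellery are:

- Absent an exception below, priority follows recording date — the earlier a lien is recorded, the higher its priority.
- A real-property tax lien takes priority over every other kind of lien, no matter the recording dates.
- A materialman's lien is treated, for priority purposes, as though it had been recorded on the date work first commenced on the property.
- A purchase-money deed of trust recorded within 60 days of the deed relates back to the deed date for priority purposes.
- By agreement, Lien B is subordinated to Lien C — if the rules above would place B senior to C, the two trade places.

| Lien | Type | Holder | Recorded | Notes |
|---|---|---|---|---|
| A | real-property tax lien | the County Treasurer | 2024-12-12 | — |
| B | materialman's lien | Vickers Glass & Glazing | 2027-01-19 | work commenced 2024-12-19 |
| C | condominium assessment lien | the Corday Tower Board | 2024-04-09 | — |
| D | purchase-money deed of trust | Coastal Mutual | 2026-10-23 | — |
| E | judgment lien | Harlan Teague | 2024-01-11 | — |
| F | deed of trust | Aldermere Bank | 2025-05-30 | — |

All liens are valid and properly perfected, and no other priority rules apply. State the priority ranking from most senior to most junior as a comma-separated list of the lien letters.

A, E, C, B, F, D

Effective dates after the stated exceptions: B's effective date is 2024-12-19, when work began; D missed the 60-day window (184 days after the deed), so its recording date stands.
A, as a real-property tax lien, has superpriority and ranks first.
Ordering the rest by effective date: E (2024-01-11), C (2024-04-09), B (2024-12-19), F (2025-05-30), D (2026-10-23).
B is already junior to C, so the subordination agreement changes nothing.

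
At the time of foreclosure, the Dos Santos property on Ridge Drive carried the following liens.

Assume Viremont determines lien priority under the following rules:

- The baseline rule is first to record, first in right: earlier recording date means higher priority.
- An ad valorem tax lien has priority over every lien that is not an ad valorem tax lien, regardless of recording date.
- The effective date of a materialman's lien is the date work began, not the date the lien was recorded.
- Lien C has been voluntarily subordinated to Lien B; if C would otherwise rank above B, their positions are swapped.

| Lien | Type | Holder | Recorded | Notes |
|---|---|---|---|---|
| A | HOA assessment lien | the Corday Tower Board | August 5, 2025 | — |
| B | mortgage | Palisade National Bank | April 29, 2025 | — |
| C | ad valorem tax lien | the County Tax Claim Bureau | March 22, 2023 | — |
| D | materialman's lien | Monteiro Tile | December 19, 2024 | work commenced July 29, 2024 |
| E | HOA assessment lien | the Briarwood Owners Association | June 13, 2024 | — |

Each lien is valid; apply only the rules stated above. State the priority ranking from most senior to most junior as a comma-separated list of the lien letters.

B, E, D, C, A

First, effective dates: D is treated as recorded July 29, 2024, the work-commencement date.
As an ad valorem tax lien, C is senior to every other lien.
Among the remaining liens, by effective date: E (June 13, 2024), D (July 29, 2024), B (April 29, 2025), A (August 5, 2025).
C would otherwise be senior to B, so under the subordination agreement C and B exchange positions.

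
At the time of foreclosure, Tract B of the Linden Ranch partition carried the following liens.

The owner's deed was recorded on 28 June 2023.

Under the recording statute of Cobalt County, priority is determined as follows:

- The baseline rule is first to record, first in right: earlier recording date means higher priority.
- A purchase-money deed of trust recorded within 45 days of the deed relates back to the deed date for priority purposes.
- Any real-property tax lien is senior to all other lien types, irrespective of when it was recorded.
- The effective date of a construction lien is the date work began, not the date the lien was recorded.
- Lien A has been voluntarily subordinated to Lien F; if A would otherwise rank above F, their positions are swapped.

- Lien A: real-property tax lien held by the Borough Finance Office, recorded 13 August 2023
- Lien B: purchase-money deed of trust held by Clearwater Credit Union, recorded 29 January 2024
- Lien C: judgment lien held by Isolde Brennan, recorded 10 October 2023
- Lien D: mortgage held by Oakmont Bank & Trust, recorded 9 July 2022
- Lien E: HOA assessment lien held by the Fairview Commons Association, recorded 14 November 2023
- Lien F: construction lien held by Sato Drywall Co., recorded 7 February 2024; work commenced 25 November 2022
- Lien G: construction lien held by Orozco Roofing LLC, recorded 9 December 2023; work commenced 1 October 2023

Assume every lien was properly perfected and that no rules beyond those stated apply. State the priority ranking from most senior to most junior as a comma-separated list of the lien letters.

F, D, A, G, C, E, B

Effective dates after the stated exceptions: B was recorded 215 days after the deed, outside the 45-day window, so it keeps its recording date; F is treated as recorded 25 November 2022, the work-commencement date; G is treated as recorded 1 October 2023, the work-commencement date.
A is a real-property tax lien, so it outranks all other liens regardless of date.
The other liens, earliest effective date first: D (9 July 2022), F (25 November 2022), G (1 October 2023), C (10 October 2023), E (14 November 2023), B (29 January 2024).
The subordination applies — A was senior to F — so A and F swap.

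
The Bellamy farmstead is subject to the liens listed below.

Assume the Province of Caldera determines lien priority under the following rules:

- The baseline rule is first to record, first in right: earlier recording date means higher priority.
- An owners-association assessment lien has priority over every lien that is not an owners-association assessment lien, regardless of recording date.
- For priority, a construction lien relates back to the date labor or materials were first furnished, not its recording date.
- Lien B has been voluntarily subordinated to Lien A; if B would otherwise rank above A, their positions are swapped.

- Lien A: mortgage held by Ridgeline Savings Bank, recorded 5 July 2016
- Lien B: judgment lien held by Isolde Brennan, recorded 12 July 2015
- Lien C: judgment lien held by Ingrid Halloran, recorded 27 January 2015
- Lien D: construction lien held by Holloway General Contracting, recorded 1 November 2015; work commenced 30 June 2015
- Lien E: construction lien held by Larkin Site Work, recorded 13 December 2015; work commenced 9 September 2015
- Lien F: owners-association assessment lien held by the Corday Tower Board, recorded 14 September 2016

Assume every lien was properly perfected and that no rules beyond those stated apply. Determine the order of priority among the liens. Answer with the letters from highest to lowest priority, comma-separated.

F, C, D, A, E, B

Effective dates after the stated exceptions: D is treated as recorded 30 June 2015, the work-commencement date; E is treated as recorded 9 September 2015, the work-commencement date.
F is an owners-association assessment lien and takes priority over every other lien.
The other liens, earliest effective date first: C (27 January 2015), D (30 June 2015), B (12 July 2015), E (9 September 2015), A (5 July 2016).
The subordination applies — B was senior to A — so B and A swap.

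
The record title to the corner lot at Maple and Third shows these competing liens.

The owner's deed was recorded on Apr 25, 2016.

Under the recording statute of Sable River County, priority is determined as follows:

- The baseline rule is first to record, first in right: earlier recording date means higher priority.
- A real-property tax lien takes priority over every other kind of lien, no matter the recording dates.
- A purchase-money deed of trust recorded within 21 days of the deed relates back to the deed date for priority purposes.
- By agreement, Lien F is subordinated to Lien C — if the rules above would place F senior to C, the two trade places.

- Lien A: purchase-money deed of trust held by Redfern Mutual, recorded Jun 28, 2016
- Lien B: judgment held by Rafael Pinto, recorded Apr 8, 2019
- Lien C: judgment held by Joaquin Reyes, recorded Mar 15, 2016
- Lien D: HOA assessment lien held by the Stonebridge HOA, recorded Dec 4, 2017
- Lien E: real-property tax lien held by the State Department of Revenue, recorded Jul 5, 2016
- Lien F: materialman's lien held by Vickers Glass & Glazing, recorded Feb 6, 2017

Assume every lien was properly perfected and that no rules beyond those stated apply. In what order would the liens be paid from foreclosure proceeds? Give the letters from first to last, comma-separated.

E, C, A, F, D, B

Adjusting effective dates: A was recorded 64 days after the deed — beyond 21 days — so no relation-back applies.
As a real-property tax lien, E is senior to every other lien.
Remaining liens by effective date: C (Mar 15, 2016), A (Jun 28, 2016), F (Feb 6, 2017), D (Dec 4, 2017), B (Apr 8, 2019).
F already ranks below C; the subordination has no effect.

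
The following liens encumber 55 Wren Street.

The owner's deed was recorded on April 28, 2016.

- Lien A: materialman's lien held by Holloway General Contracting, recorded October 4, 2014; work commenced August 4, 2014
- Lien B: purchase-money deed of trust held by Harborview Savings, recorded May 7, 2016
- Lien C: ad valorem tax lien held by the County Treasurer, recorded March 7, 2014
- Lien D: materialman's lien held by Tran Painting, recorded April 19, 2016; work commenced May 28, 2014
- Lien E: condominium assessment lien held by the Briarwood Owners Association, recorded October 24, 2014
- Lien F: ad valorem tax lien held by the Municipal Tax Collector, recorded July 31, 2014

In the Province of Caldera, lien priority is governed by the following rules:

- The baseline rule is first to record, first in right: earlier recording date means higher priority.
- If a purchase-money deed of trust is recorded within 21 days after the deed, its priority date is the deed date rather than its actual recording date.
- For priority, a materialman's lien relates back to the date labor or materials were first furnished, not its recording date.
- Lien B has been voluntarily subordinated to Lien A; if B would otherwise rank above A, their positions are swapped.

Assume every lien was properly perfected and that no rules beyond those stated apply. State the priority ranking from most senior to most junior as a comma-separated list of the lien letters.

C, D, F, A, E, B

First, effective dates: A relates back to August 4, 2014 (work commenced); B's effective date is the deed date, April 28, 2016; D relates back to May 28, 2014 (work commenced).
By effective date: C (March 7, 2014), D (May 28, 2014), F (July 31, 2014), A (August 4, 2014), E (October 24, 2014), B (April 28, 2016).
B is already junior to A, so the subordination agreement changes nothing.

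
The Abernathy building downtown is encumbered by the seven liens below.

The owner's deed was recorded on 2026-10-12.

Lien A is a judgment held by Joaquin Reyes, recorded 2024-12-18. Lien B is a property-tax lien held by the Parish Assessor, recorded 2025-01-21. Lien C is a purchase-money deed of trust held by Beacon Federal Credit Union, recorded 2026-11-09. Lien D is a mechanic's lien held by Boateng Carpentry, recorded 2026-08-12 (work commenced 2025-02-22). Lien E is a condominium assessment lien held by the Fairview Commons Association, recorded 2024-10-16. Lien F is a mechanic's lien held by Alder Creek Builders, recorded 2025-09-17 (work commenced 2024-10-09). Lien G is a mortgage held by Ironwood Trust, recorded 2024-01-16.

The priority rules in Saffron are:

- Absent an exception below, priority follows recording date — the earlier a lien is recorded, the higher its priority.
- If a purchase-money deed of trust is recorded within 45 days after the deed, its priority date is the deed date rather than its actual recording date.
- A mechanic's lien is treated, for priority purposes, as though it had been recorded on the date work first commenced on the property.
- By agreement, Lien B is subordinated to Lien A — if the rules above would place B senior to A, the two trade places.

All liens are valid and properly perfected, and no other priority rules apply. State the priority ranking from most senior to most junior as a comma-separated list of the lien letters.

Effective dates after the stated exceptions: C was recorded within the 45-day window, so its effective date is the deed date 2026-10-12; D is treated as recorded 2025-02-22, the work-commencement date; F relates back to 2024-10-09 (work commenced).
Sorted by effective date: G (2024-01-16), F (2024-10-09), E (2024-10-16), A (2024-12-18), B (2025-01-21), D (2025-02-22), C (2026-10-12).
Since B is not senior to A, the subordination leaves the order unchanged.

G, F, E, A, B, D, C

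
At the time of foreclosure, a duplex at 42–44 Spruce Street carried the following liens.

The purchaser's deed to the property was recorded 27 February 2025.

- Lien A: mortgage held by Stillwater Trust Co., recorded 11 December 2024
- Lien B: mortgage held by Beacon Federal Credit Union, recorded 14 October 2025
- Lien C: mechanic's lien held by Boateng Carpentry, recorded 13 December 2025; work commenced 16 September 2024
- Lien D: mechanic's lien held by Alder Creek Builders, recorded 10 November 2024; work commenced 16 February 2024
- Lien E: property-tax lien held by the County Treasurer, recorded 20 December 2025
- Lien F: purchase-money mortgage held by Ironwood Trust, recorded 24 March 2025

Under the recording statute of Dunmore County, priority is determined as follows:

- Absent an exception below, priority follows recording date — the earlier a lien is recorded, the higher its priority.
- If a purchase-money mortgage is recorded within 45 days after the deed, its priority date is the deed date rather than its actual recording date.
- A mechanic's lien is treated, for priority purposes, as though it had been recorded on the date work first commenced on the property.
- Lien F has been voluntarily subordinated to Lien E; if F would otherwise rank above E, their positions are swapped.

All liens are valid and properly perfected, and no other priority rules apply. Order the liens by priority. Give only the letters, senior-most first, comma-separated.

Effective dates after the stated exceptions: C relates back to 16 September 2024 (work commenced); D is treated as recorded 16 February 2024, the work-commencement date; F was recorded within the 45-day window, so its effective date is the deed date 27 February 2025.
Ordering by effective date: D (16 February 2024), C (16 September 2024), A (11 December 2024), F (27 February 2025), B (14 October 2025), E (20 December 2025).
F would otherwise be senior to E, so under the subordination agreement F and E exchange positions.

D, C, A, E, B, F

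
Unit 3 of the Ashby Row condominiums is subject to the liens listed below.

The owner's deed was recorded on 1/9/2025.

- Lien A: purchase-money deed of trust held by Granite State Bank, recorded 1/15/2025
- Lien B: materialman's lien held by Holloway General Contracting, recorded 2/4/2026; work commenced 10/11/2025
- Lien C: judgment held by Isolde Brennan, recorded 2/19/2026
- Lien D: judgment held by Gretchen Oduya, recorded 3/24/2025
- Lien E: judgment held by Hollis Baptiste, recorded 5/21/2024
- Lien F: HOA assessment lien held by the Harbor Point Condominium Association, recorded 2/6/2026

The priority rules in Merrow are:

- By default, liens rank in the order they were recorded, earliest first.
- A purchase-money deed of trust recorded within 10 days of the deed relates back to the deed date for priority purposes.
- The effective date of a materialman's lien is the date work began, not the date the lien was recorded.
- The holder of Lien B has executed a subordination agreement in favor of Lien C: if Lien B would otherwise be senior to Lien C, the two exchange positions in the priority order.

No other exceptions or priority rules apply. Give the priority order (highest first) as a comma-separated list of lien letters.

Effective dates after the stated exceptions: A relates back to the deed date 1/9/2025; B relates back to 10/11/2025 (work commenced).
By effective date, earliest first: E (5/21/2024), A (1/9/2025), D (3/24/2025), B (10/11/2025), F (2/6/2026), C (2/19/2026).
The subordination applies — B was senior to C — so B and C swap.

E, A, D, C, F, B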